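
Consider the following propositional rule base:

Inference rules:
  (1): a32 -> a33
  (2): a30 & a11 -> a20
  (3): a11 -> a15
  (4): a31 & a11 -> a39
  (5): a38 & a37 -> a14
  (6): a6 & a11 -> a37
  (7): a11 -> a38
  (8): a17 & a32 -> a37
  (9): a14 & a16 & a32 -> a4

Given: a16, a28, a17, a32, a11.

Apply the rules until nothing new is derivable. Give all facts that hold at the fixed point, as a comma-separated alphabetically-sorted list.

a11, a14, a15, a16, a17, a28, a32, a33, a37, a38, a4

Round 1 — (1), (3), (7), (8), derive a33, a15, a38, a37.
Round 2 — (5), derive a14.
Round 3 — (9), derive a4.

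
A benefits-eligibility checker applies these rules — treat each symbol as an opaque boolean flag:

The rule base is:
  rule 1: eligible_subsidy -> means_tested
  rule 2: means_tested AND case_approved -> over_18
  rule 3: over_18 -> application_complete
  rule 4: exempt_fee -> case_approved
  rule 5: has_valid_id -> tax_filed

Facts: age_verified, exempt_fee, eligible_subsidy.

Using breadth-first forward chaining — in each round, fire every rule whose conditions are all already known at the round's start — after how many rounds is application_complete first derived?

3

Round 1: rule 1 [eligible_subsidy -> means_tested]; rule 4 [exempt_fee -> case_approved]. New: means_tested, case_approved.
Round 2: rule 2 [means_tested AND case_approved -> over_18]. New: over_18.
Round 3: rule 3 [over_18 -> application_complete]. New: application_complete.
application_complete first appears in round 3.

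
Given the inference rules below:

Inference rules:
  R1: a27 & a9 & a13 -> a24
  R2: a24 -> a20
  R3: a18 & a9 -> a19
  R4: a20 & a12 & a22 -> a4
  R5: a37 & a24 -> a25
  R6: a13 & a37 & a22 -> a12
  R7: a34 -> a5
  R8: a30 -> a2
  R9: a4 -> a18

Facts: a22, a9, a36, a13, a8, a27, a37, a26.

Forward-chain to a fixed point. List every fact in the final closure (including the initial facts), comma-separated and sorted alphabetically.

a12, a13, a18, a19, a20, a22, a24, a25, a26, a27, a36, a37, a4, a8, a9

Round 1 — R1, R6, derive a24, a12.
Round 2 — R2, R5, derive a20, a25.
Round 3 — R4, derive a4.
Round 4 — R9, derive a18.
Round 5 — R3, derive a19.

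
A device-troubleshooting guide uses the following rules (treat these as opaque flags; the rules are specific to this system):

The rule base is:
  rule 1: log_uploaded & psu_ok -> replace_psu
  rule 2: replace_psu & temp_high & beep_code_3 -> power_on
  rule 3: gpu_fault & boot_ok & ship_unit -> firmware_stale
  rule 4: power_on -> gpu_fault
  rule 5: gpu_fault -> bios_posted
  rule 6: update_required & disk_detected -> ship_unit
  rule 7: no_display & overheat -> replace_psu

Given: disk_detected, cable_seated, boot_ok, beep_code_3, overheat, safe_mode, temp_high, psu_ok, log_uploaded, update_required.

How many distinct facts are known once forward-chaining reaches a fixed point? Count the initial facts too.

16

Round 1 fires rule 1, rule 6, giving replace_psu, ship_unit.
Round 2 fires rule 2, giving power_on.
Round 3 fires rule 4, giving gpu_fault.
Round 4 fires rule 3, rule 5, giving firmware_stale, bios_posted.
Closure: {beep_code_3, bios_posted, boot_ok, cable_seated, disk_detected, firmware_stale, gpu_fault, log_uploaded, overheat, power_on, psu_ok, replace_psu, safe_mode, ship_unit, temp_high, update_required} — 16 facts.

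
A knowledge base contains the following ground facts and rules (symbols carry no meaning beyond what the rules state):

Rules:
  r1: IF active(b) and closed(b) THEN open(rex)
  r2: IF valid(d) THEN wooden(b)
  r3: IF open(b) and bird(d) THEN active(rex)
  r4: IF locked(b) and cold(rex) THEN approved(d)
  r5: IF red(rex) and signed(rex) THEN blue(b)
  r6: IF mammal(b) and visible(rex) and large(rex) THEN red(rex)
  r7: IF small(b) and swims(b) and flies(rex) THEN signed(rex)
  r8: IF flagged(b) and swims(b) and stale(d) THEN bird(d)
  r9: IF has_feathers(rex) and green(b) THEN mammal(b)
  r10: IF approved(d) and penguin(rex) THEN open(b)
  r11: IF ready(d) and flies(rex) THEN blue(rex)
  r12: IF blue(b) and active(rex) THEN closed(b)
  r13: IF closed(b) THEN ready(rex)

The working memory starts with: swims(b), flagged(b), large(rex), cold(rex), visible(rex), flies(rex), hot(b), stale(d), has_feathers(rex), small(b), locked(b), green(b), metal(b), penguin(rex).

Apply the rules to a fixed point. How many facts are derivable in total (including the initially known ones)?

24

Round 1 — r4, r7, r8, r9, derive approved(d), signed(rex), bird(d), mammal(b).
Round 2 — r6, r10, derive red(rex), open(b).
Round 3 — r3, r5, derive active(rex), blue(b).
Round 4 — r12, derive closed(b).
Round 5 — r13, derive ready(rex).
Closure: {active(rex), approved(d), bird(d), blue(b), closed(b), cold(rex), flagged(b), flies(rex), green(b), has_feathers(rex), hot(b), large(rex), locked(b), mammal(b), metal(b), open(b), penguin(rex), ready(rex), red(rex), signed(rex), small(b), stale(d), swims(b), visible(rex)} — 24 facts.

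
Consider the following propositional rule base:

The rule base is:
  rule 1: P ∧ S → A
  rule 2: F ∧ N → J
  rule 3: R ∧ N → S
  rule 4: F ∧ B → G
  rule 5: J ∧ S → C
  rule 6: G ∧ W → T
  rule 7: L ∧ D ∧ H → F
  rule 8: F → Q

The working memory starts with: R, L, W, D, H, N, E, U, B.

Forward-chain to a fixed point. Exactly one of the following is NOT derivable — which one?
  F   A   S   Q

[1] rule 3 [R ∧ N → S]; rule 7 [L ∧ D ∧ H → F]. ⇒ new: S, F.
[2] rule 2 [F ∧ N → J]; rule 4 [F ∧ B → G]; rule 8 [F → Q]. ⇒ new: J, G, Q.
[3] rule 5 [J ∧ S → C]; rule 6 [G ∧ W → T]. ⇒ new: C, T.
Derived: F (round 1), S (round 1), Q (round 2). A never appears in any round.

A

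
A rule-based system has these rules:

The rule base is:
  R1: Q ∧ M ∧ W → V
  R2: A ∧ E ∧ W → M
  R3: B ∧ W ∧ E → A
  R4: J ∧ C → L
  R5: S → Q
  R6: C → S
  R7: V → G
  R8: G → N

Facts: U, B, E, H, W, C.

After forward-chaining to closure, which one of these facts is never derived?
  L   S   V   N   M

L

[1] R3 [B ∧ W ∧ E → A]; R6 [C → S]. ⇒ new: A, S.
[2] R2 [A ∧ E ∧ W → M]; R5 [S → Q]. ⇒ new: M, Q.
[3] R1 [Q ∧ M ∧ W → V]. ⇒ new: V.
[4] R7 [V → G]. ⇒ new: G.
[5] R8 [G → N]. ⇒ new: N.
Derived: N (round 5), S (round 1), M (round 2), V (round 3). L never appears in any round.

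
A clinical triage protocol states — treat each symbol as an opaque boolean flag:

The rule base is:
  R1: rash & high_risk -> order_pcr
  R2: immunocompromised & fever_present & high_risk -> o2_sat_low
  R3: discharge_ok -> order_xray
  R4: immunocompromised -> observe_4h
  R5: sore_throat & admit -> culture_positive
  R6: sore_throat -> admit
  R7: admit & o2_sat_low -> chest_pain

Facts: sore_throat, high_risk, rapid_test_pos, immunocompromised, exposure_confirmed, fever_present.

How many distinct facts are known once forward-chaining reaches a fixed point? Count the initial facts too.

Round 1: R2 [immunocompromised & fever_present & high_risk -> o2_sat_low]; R4 [immunocompromised -> observe_4h]; R6 [sore_throat -> admit]. New: o2_sat_low, observe_4h, admit.
Round 2: R5 [sore_throat & admit -> culture_positive]; R7 [admit & o2_sat_low -> chest_pain]. New: culture_positive, chest_pain.
Closure: {admit, chest_pain, culture_positive, exposure_confirmed, fever_present, high_risk, immunocompromised, o2_sat_low, observe_4h, rapid_test_pos, sore_throat} — 11 facts.

11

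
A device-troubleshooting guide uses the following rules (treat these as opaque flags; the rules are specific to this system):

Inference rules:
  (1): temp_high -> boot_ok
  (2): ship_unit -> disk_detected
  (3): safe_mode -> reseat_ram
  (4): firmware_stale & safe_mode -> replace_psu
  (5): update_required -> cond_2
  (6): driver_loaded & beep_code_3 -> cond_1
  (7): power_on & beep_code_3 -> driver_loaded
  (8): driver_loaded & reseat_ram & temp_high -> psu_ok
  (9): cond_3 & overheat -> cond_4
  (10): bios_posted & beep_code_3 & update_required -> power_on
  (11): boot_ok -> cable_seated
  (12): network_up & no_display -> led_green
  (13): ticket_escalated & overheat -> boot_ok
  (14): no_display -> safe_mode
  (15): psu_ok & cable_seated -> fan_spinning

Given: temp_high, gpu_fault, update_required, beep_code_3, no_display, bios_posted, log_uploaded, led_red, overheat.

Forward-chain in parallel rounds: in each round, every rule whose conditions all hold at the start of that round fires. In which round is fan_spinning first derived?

4

Round 1 — (1), (5), (10), (14), derive boot_ok, cond_2, power_on, safe_mode.
Round 2 — (3), (7), (11), derive reseat_ram, driver_loaded, cable_seated.
Round 3 — (6), (8), derive cond_1, psu_ok.
Round 4 — (15), derive fan_spinning.
fan_spinning first appears in round 4.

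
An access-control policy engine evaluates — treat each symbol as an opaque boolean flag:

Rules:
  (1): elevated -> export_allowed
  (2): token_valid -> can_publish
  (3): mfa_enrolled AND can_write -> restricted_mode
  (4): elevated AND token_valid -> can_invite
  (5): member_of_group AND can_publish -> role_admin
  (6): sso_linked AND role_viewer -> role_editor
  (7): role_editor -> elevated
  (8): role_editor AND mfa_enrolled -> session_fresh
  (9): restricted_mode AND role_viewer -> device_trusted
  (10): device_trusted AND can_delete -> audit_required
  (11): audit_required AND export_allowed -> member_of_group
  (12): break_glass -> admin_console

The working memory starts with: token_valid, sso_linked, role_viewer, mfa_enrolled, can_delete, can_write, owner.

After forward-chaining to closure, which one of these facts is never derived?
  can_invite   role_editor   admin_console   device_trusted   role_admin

Round 1: (2) [token_valid -> can_publish]; (3) [mfa_enrolled AND can_write -> restricted_mode]; (6) [sso_linked AND role_viewer -> role_editor]. New: can_publish, restricted_mode, role_editor.
Round 2: (7) [role_editor -> elevated]; (8) [role_editor AND mfa_enrolled -> session_fresh]; (9) [restricted_mode AND role_viewer -> device_trusted]. New: elevated, session_fresh, device_trusted.
Round 3: (1) [elevated -> export_allowed]; (4) [elevated AND token_valid -> can_invite]; (10) [device_trusted AND can_delete -> audit_required]. New: export_allowed, can_invite, audit_required.
Round 4: (11) [audit_required AND export_allowed -> member_of_group]. New: member_of_group.
Round 5: (5) [member_of_group AND can_publish -> role_admin]. New: role_admin.
Derived: device_trusted (round 2), role_admin (round 5), role_editor (round 1), can_invite (round 3). admin_console never appears in any round.

admin_console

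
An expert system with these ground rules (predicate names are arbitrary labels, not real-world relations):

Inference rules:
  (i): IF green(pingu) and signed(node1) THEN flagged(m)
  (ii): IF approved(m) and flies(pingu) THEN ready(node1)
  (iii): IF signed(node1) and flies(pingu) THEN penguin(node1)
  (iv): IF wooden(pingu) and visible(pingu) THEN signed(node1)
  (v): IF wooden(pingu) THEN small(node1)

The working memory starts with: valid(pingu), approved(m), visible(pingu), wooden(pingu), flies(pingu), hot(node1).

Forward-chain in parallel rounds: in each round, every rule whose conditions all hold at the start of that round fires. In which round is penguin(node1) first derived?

[1] (ii) [IF approved(m) and flies(pingu) THEN ready(node1)]; (iv) [IF wooden(pingu) and visible(pingu) THEN signed(node1)]; (v) [IF wooden(pingu) THEN small(node1)]. ⇒ new: ready(node1), signed(node1), small(node1).
[2] (iii) [IF signed(node1) and flies(pingu) THEN penguin(node1)]. ⇒ new: penguin(node1).
penguin(node1) first appears in round 2.

2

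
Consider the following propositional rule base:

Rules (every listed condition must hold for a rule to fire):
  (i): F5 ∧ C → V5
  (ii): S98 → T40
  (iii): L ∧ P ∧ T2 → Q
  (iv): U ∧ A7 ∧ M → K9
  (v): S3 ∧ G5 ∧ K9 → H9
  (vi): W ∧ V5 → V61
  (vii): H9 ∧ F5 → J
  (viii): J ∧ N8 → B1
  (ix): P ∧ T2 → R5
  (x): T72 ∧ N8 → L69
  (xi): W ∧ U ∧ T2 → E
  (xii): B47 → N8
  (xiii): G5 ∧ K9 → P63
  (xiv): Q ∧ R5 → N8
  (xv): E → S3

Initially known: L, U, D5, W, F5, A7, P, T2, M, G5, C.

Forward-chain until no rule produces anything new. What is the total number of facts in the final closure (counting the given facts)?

23

Round 1 — (i), (iii), (iv), (ix), (xi), derive V5, Q, K9, R5, E.
Round 2 — (vi), (xiii), (xiv), (xv), derive V61, P63, N8, S3.
Round 3 — (v), derive H9.
Round 4 — (vii), derive J.
Round 5 — (viii), derive B1.
Closure: {A7, B1, C, D5, E, F5, G5, H9, J, K9, L, M, N8, P, P63, Q, R5, S3, T2, U, V5, V61, W} — 23 facts.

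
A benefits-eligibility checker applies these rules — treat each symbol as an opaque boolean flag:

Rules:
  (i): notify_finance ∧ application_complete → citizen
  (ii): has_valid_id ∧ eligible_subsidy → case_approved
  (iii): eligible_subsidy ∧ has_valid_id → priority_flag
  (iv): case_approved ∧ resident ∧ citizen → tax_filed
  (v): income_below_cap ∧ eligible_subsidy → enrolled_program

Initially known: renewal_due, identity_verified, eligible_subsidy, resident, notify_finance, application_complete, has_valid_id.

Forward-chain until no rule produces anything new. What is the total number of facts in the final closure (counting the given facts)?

Round 1 fires (i), (ii), (iii), giving citizen, case_approved, priority_flag.
Round 2 fires (iv), giving tax_filed.
Closure: {application_complete, case_approved, citizen, eligible_subsidy, has_valid_id, identity_verified, notify_finance, priority_flag, renewal_due, resident, tax_filed} — 11 facts.

11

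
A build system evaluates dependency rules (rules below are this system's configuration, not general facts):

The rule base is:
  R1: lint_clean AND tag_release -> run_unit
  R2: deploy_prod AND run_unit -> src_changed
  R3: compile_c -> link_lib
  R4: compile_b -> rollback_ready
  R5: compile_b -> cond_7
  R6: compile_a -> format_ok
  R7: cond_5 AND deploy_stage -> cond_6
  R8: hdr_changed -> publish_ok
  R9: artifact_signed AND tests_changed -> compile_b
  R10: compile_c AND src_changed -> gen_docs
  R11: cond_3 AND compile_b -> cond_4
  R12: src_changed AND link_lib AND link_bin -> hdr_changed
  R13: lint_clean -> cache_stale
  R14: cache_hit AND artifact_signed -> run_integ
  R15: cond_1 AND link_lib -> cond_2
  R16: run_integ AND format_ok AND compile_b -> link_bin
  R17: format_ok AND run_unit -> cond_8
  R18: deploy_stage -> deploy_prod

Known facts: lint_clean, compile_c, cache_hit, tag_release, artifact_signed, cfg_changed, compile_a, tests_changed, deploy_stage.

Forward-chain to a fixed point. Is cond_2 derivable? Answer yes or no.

no

Round 1: R1 [lint_clean AND tag_release -> run_unit]; R3 [compile_c -> link_lib]; R6 [compile_a -> format_ok]; R9 [artifact_signed AND tests_changed -> compile_b]; R13 [lint_clean -> cache_stale]; R14 [cache_hit AND artifact_signed -> run_integ]; R18 [deploy_stage -> deploy_prod]. New: run_unit, link_lib, format_ok, compile_b, cache_stale, run_integ, deploy_prod.
Round 2: R2 [deploy_prod AND run_unit -> src_changed]; R4 [compile_b -> rollback_ready]; R5 [compile_b -> cond_7]; R16 [run_integ AND format_ok AND compile_b -> link_bin]; R17 [format_ok AND run_unit -> cond_8]. New: src_changed, rollback_ready, cond_7, link_bin, cond_8.
Round 3: R10 [compile_c AND src_changed -> gen_docs]; R12 [src_changed AND link_lib AND link_bin -> hdr_changed]. New: gen_docs, hdr_changed.
Round 4: R8 [hdr_changed -> publish_ok]. New: publish_ok.
Fixed point reached. cond_2 is concluded only by R15; R15 needs cond_1 (never derived).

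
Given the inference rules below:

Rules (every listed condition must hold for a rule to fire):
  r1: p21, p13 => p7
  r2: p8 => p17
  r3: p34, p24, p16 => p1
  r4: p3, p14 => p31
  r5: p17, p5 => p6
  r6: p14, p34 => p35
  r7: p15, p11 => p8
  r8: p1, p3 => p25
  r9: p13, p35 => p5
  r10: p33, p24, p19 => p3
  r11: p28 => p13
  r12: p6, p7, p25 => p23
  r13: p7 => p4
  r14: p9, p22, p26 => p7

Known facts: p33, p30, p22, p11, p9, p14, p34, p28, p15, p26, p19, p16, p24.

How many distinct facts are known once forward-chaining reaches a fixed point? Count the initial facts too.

26

Round 1 — r3, r6, r7, r10, r11, r14, derive p1, p35, p8, p3, p13, p7.
Round 2 — r2, r4, r8, r9, r13, derive p17, p31, p25, p5, p4.
Round 3 — r5, derive p6.
Round 4 — r12, derive p23.
Closure: {p1, p11, p13, p14, p15, p16, p17, p19, p22, p23, p24, p25, p26, p28, p3, p30, p31, p33, p34, p35, p4, p5, p6, p7, p8, p9} — 26 facts.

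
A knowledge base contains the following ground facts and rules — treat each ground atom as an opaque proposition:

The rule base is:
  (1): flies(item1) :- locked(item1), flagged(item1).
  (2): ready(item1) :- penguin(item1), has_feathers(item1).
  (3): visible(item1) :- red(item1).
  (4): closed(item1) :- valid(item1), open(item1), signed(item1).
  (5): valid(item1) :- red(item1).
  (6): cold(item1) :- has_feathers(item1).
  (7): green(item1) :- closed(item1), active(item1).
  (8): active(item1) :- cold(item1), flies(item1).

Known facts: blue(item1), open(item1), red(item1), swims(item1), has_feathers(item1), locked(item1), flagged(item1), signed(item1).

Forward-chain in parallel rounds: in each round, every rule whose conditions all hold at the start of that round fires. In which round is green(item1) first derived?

Round 1 — (1), (3), (5), (6), derive flies(item1), visible(item1), valid(item1), cold(item1).
Round 2 — (4), (8), derive closed(item1), active(item1).
Round 3 — (7), derive green(item1).
green(item1) first appears in round 3.

3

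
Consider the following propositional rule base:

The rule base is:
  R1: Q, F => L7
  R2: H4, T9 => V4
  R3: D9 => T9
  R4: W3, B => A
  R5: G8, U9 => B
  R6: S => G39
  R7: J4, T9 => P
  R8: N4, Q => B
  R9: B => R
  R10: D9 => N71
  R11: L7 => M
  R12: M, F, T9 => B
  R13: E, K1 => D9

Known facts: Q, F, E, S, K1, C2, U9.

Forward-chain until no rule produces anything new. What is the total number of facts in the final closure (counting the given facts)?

15

[1] R1 [Q, F => L7]; R6 [S => G39]; R13 [E, K1 => D9]. ⇒ new: L7, G39, D9.
[2] R3 [D9 => T9]; R10 [D9 => N71]; R11 [L7 => M]. ⇒ new: T9, N71, M.
[3] R12 [M, F, T9 => B]. ⇒ new: B.
[4] R9 [B => R]. ⇒ new: R.
Closure: {B, C2, D9, E, F, G39, K1, L7, M, N71, Q, R, S, T9, U9} — 15 facts.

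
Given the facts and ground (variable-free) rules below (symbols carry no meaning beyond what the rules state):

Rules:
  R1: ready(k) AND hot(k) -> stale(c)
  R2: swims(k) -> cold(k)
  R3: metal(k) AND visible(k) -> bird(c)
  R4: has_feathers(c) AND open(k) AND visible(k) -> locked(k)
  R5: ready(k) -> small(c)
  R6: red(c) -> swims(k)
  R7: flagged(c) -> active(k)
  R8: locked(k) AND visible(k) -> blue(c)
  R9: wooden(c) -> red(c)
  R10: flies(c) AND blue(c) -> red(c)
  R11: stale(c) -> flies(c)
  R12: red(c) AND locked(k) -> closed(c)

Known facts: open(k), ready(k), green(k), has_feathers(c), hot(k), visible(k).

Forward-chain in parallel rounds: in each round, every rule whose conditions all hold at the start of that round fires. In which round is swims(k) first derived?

Round 1: R1 [ready(k) AND hot(k) -> stale(c)]; R4 [has_feathers(c) AND open(k) AND visible(k) -> locked(k)]; R5 [ready(k) -> small(c)]. New: stale(c), locked(k), small(c).
Round 2: R8 [locked(k) AND visible(k) -> blue(c)]; R11 [stale(c) -> flies(c)]. New: blue(c), flies(c).
Round 3: R10 [flies(c) AND blue(c) -> red(c)]. New: red(c).
Round 4: R6 [red(c) -> swims(k)]; R12 [red(c) AND locked(k) -> closed(c)]. New: swims(k), closed(c).
swims(k) first appears in round 4.

4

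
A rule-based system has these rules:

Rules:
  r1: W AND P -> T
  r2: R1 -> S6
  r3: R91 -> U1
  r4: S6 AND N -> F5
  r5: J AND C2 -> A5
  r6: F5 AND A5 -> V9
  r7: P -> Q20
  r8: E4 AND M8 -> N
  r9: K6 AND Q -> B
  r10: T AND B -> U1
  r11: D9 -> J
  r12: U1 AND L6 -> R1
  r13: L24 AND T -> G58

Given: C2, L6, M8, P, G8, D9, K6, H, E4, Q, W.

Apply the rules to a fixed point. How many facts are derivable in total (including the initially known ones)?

Round 1: r1 [W AND P -> T]; r7 [P -> Q20]; r8 [E4 AND M8 -> N]; r9 [K6 AND Q -> B]; r11 [D9 -> J]. Adds T, Q20, N, B, J.
Round 2: r5 [J AND C2 -> A5]; r10 [T AND B -> U1]. Adds A5, U1.
Round 3: r12 [U1 AND L6 -> R1]. Adds R1.
Round 4: r2 [R1 -> S6]. Adds S6.
Round 5: r4 [S6 AND N -> F5]. Adds F5.
Round 6: r6 [F5 AND A5 -> V9]. Adds V9.
Closure: {A5, B, C2, D9, E4, F5, G8, H, J, K6, L6, M8, N, P, Q, Q20, R1, S6, T, U1, V9, W} — 22 facts.

22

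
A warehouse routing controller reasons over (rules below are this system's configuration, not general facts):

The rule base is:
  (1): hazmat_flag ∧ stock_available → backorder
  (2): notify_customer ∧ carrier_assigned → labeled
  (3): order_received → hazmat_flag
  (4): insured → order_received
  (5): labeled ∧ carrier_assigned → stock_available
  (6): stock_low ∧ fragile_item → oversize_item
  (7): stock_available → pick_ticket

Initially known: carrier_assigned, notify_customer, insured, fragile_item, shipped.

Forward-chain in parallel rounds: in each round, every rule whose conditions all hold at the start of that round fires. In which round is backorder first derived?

3

Round 1: (2) [notify_customer ∧ carrier_assigned → labeled]; (4) [insured → order_received]. Adds labeled, order_received.
Round 2: (3) [order_received → hazmat_flag]; (5) [labeled ∧ carrier_assigned → stock_available]. Adds hazmat_flag, stock_available.
Round 3: (1) [hazmat_flag ∧ stock_available → backorder]; (7) [stock_available → pick_ticket]. Adds backorder, pick_ticket.
backorder first appears in round 3.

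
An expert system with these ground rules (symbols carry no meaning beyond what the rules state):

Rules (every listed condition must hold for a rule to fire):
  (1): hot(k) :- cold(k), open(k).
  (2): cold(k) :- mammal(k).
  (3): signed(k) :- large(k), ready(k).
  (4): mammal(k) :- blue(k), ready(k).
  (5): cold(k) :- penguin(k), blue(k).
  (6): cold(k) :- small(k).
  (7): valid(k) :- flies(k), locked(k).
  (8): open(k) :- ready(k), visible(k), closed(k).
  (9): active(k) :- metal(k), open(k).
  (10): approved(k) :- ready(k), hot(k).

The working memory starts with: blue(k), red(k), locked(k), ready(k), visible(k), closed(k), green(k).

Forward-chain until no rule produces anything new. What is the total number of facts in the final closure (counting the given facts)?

Round 1: (4) [mammal(k) :- blue(k), ready(k).]; (8) [open(k) :- ready(k), visible(k), closed(k).]. Adds mammal(k), open(k).
Round 2: (2) [cold(k) :- mammal(k).]. Adds cold(k).
Round 3: (1) [hot(k) :- cold(k), open(k).]. Adds hot(k).
Round 4: (10) [approved(k) :- ready(k), hot(k).]. Adds approved(k).
Closure: {approved(k), blue(k), closed(k), cold(k), green(k), hot(k), locked(k), mammal(k), open(k), ready(k), red(k), visible(k)} — 12 facts.

12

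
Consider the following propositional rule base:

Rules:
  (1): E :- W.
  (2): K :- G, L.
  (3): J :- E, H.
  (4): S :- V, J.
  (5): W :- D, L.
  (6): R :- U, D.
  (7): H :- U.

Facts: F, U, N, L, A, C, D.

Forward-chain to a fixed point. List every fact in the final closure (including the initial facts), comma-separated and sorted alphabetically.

A, C, D, E, F, H, J, L, N, R, U, W

Round 1 — (5), (6), (7), derive W, R, H.
Round 2 — (1), derive E.
Round 3 — (3), derive J.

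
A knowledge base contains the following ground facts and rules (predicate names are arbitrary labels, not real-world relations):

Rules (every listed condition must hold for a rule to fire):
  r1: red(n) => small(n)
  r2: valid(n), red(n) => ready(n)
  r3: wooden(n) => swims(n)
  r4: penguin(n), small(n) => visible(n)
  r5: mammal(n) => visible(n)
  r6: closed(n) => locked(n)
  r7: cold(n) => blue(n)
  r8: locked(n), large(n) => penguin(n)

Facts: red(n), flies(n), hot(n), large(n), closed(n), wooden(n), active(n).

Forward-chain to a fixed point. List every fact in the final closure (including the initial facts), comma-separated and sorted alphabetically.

active(n), closed(n), flies(n), hot(n), large(n), locked(n), penguin(n), red(n), small(n), swims(n), visible(n), wooden(n)

Round 1: r1 [red(n) => small(n)]; r3 [wooden(n) => swims(n)]; r6 [closed(n) => locked(n)]. Adds small(n), swims(n), locked(n).
Round 2: r8 [locked(n), large(n) => penguin(n)]. Adds penguin(n).
Round 3: r4 [penguin(n), small(n) => visible(n)]. Adds visible(n).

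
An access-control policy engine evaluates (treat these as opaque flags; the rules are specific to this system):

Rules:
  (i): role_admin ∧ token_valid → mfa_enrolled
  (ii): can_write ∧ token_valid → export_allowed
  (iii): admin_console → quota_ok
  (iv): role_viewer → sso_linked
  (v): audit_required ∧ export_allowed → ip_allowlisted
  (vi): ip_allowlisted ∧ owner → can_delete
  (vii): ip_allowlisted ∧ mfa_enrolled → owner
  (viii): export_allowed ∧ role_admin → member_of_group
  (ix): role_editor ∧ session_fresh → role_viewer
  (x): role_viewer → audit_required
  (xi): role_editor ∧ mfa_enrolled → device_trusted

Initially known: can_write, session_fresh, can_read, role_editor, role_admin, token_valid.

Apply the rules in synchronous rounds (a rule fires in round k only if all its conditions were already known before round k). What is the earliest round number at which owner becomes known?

Round 1 fires (i), (ii), (ix), giving mfa_enrolled, export_allowed, role_viewer.
Round 2 fires (iv), (viii), (x), (xi), giving sso_linked, member_of_group, audit_required, device_trusted.
Round 3 fires (v), giving ip_allowlisted.
Round 4 fires (vii), giving owner.
owner first appears in round 4.

4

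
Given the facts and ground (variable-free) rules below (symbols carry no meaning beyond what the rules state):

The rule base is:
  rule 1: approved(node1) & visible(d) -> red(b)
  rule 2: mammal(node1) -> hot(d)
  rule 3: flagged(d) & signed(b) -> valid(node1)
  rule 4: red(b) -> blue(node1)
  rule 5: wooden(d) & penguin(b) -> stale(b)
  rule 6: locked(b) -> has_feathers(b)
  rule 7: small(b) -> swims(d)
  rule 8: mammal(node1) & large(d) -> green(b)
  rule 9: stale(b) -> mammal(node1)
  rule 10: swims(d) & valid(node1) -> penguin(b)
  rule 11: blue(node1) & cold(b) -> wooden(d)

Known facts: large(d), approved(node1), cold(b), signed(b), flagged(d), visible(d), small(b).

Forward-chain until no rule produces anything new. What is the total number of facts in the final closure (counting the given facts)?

17

[1] rule 1 [approved(node1) & visible(d) -> red(b)]; rule 3 [flagged(d) & signed(b) -> valid(node1)]; rule 7 [small(b) -> swims(d)]. ⇒ new: red(b), valid(node1), swims(d).
[2] rule 4 [red(b) -> blue(node1)]; rule 10 [swims(d) & valid(node1) -> penguin(b)]. ⇒ new: blue(node1), penguin(b).
[3] rule 11 [blue(node1) & cold(b) -> wooden(d)]. ⇒ new: wooden(d).
[4] rule 5 [wooden(d) & penguin(b) -> stale(b)]. ⇒ new: stale(b).
[5] rule 9 [stale(b) -> mammal(node1)]. ⇒ new: mammal(node1).
[6] rule 2 [mammal(node1) -> hot(d)]; rule 8 [mammal(node1) & large(d) -> green(b)]. ⇒ new: hot(d), green(b).
Closure: {approved(node1), blue(node1), cold(b), flagged(d), green(b), hot(d), large(d), mammal(node1), penguin(b), red(b), signed(b), small(b), stale(b), swims(d), valid(node1), visible(d), wooden(d)} — 17 facts.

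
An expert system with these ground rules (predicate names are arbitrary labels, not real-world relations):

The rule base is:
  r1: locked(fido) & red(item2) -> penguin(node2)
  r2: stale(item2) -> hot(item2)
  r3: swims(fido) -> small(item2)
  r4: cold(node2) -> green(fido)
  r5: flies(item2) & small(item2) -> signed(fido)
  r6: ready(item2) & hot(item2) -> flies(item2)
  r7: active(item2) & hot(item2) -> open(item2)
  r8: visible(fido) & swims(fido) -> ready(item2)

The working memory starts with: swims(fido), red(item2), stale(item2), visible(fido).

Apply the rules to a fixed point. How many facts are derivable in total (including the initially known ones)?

Round 1: r2 [stale(item2) -> hot(item2)]; r3 [swims(fido) -> small(item2)]; r8 [visible(fido) & swims(fido) -> ready(item2)]. New: hot(item2), small(item2), ready(item2).
Round 2: r6 [ready(item2) & hot(item2) -> flies(item2)]. New: flies(item2).
Round 3: r5 [flies(item2) & small(item2) -> signed(fido)]. New: signed(fido).
Closure: {flies(item2), hot(item2), ready(item2), red(item2), signed(fido), small(item2), stale(item2), swims(fido), visible(fido)} — 9 facts.

9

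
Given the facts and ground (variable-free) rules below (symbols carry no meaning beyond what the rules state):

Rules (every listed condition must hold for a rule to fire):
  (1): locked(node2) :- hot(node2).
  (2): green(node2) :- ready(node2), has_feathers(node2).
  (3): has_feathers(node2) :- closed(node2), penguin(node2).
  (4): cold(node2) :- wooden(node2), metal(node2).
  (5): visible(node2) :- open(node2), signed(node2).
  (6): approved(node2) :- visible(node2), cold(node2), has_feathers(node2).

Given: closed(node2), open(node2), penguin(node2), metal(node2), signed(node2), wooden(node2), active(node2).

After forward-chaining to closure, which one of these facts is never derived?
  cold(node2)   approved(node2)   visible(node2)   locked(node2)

locked(node2)

Round 1 — (3), (4), (5), derive has_feathers(node2), cold(node2), visible(node2).
Round 2 — (6), derive approved(node2).
Derived: approved(node2) (round 2), cold(node2) (round 1), visible(node2) (round 1). locked(node2) never appears in any round.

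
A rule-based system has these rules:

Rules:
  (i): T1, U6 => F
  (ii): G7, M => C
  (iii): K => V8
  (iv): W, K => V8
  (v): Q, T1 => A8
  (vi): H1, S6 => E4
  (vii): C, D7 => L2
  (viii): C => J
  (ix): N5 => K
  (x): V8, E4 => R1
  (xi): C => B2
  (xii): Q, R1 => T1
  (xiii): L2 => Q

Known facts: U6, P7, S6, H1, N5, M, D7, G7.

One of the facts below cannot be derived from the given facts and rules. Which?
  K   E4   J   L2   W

Round 1: (ii) [G7, M => C]; (vi) [H1, S6 => E4]; (ix) [N5 => K]. New: C, E4, K.
Round 2: (iii) [K => V8]; (vii) [C, D7 => L2]; (viii) [C => J]; (xi) [C => B2]. New: V8, L2, J, B2.
Round 3: (x) [V8, E4 => R1]; (xiii) [L2 => Q]. New: R1, Q.
Round 4: (xii) [Q, R1 => T1]. New: T1.
Round 5: (i) [T1, U6 => F]; (v) [Q, T1 => A8]. New: F, A8.
Derived: E4 (round 1), J (round 2), K (round 1), L2 (round 2). W never appears in any round.

W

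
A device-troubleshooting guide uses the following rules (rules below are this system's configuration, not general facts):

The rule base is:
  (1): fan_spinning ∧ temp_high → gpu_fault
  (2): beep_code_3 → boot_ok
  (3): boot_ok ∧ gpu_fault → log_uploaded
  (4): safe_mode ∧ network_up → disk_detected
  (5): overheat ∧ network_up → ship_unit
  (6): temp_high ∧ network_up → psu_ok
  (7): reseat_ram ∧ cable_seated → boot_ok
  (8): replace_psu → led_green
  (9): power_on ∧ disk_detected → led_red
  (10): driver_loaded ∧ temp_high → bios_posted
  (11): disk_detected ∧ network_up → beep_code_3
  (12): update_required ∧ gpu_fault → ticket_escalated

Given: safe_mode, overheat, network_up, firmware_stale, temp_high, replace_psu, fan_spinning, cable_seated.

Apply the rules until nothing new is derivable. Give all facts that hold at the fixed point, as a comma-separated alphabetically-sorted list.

beep_code_3, boot_ok, cable_seated, disk_detected, fan_spinning, firmware_stale, gpu_fault, led_green, log_uploaded, network_up, overheat, psu_ok, replace_psu, safe_mode, ship_unit, temp_high

Round 1: (1) [fan_spinning ∧ temp_high → gpu_fault]; (4) [safe_mode ∧ network_up → disk_detected]; (5) [overheat ∧ network_up → ship_unit]; (6) [temp_high ∧ network_up → psu_ok]; (8) [replace_psu → led_green]. New: gpu_fault, disk_detected, ship_unit, psu_ok, led_green.
Round 2: (11) [disk_detected ∧ network_up → beep_code_3]. New: beep_code_3.
Round 3: (2) [beep_code_3 → boot_ok]. New: boot_ok.
Round 4: (3) [boot_ok ∧ gpu_fault → log_uploaded]. New: log_uploaded.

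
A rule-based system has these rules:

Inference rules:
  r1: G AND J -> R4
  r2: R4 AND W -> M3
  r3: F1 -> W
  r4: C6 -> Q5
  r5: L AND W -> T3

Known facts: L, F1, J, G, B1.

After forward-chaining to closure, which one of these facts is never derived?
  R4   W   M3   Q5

Q5

Round 1 — r1, r3, derive R4, W.
Round 2 — r2, r5, derive M3, T3.
Derived: R4 (round 1), M3 (round 2), W (round 1). Q5 never appears in any round.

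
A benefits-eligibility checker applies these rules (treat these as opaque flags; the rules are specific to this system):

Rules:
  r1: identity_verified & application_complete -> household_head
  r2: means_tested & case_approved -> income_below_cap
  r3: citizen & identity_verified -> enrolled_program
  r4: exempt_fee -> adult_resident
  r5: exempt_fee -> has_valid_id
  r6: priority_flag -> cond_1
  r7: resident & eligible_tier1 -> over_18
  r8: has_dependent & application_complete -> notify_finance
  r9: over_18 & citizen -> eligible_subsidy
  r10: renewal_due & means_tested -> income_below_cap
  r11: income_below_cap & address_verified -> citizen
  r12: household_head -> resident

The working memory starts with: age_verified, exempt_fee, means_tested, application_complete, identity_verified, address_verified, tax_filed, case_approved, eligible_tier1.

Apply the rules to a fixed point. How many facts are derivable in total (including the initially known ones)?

Round 1: r1 [identity_verified & application_complete -> household_head]; r2 [means_tested & case_approved -> income_below_cap]; r4 [exempt_fee -> adult_resident]; r5 [exempt_fee -> has_valid_id]. Adds household_head, income_below_cap, adult_resident, has_valid_id.
Round 2: r11 [income_below_cap & address_verified -> citizen]; r12 [household_head -> resident]. Adds citizen, resident.
Round 3: r3 [citizen & identity_verified -> enrolled_program]; r7 [resident & eligible_tier1 -> over_18]. Adds enrolled_program, over_18.
Round 4: r9 [over_18 & citizen -> eligible_subsidy]. Adds eligible_subsidy.
Closure: {address_verified, adult_resident, age_verified, application_complete, case_approved, citizen, eligible_subsidy, eligible_tier1, enrolled_program, exempt_fee, has_valid_id, household_head, identity_verified, income_below_cap, means_tested, over_18, resident, tax_filed} — 18 facts.

18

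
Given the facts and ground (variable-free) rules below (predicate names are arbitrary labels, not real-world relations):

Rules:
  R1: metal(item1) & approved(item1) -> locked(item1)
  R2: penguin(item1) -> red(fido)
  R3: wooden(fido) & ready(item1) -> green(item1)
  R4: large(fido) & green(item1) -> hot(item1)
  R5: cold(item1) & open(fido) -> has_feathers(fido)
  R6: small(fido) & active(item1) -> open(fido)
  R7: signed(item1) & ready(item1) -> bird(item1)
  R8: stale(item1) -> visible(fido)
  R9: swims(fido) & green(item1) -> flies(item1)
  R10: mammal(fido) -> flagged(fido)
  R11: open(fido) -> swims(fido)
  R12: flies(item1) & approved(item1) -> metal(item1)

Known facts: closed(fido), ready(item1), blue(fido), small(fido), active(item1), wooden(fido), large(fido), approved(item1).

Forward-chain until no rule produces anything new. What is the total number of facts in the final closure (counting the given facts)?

[1] R3 [wooden(fido) & ready(item1) -> green(item1)]; R6 [small(fido) & active(item1) -> open(fido)]. ⇒ new: green(item1), open(fido).
[2] R4 [large(fido) & green(item1) -> hot(item1)]; R11 [open(fido) -> swims(fido)]. ⇒ new: hot(item1), swims(fido).
[3] R9 [swims(fido) & green(item1) -> flies(item1)]. ⇒ new: flies(item1).
[4] R12 [flies(item1) & approved(item1) -> metal(item1)]. ⇒ new: metal(item1).
[5] R1 [metal(item1) & approved(item1) -> locked(item1)]. ⇒ new: locked(item1).
Closure: {active(item1), approved(item1), blue(fido), closed(fido), flies(item1), green(item1), hot(item1), large(fido), locked(item1), metal(item1), open(fido), ready(item1), small(fido), swims(fido), wooden(fido)} — 15 facts.

15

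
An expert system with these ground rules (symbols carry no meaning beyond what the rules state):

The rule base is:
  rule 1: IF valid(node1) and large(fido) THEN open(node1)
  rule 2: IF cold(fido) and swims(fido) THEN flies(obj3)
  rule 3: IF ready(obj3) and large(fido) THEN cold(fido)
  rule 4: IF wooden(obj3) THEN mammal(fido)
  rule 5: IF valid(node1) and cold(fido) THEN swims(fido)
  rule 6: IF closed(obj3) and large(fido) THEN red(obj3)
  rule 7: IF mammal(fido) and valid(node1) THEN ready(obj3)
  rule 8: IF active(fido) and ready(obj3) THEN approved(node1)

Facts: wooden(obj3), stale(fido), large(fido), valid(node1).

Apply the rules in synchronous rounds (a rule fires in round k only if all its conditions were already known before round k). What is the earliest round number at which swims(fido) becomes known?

Round 1: rule 1 [IF valid(node1) and large(fido) THEN open(node1)]; rule 4 [IF wooden(obj3) THEN mammal(fido)]. Adds open(node1), mammal(fido).
Round 2: rule 7 [IF mammal(fido) and valid(node1) THEN ready(obj3)]. Adds ready(obj3).
Round 3: rule 3 [IF ready(obj3) and large(fido) THEN cold(fido)]. Adds cold(fido).
Round 4: rule 5 [IF valid(node1) and cold(fido) THEN swims(fido)]. Adds swims(fido).
swims(fido) first appears in round 4.

4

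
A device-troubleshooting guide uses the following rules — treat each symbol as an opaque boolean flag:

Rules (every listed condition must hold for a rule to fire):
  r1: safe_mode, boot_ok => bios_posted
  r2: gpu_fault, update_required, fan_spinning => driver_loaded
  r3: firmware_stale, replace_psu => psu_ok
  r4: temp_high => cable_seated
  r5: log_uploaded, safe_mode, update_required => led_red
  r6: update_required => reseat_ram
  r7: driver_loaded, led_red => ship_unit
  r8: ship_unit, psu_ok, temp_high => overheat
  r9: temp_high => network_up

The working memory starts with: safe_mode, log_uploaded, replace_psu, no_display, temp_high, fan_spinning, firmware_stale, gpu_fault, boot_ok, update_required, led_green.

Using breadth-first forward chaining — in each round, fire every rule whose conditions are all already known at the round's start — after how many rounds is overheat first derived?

[1] r1 [safe_mode, boot_ok => bios_posted]; r2 [gpu_fault, update_required, fan_spinning => driver_loaded]; r3 [firmware_stale, replace_psu => psu_ok]; r4 [temp_high => cable_seated]; r5 [log_uploaded, safe_mode, update_required => led_red]; r6 [update_required => reseat_ram]; r9 [temp_high => network_up]. ⇒ new: bios_posted, driver_loaded, psu_ok, cable_seated, led_red, reseat_ram, network_up.
[2] r7 [driver_loaded, led_red => ship_unit]. ⇒ new: ship_unit.
[3] r8 [ship_unit, psu_ok, temp_high => overheat]. ⇒ new: overheat.
overheat first appears in round 3.

3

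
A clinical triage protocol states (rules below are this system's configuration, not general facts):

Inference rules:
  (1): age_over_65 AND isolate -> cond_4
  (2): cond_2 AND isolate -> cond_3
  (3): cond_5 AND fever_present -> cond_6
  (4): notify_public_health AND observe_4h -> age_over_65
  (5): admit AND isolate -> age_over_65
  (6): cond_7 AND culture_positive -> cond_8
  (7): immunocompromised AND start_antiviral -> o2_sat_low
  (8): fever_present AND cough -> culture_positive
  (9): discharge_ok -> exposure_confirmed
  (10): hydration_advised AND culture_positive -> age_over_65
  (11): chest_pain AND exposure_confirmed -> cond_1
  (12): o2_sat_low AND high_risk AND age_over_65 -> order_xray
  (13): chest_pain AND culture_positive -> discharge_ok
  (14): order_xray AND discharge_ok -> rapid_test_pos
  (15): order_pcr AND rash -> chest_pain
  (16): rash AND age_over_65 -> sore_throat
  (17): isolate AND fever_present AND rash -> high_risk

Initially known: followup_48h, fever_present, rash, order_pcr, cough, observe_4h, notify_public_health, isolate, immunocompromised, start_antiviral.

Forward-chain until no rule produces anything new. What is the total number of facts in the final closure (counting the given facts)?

22

Round 1: (4) [notify_public_health AND observe_4h -> age_over_65]; (7) [immunocompromised AND start_antiviral -> o2_sat_low]; (8) [fever_present AND cough -> culture_positive]; (15) [order_pcr AND rash -> chest_pain]; (17) [isolate AND fever_present AND rash -> high_risk]. New: age_over_65, o2_sat_low, culture_positive, chest_pain, high_risk.
Round 2: (1) [age_over_65 AND isolate -> cond_4]; (12) [o2_sat_low AND high_risk AND age_over_65 -> order_xray]; (13) [chest_pain AND culture_positive -> discharge_ok]; (16) [rash AND age_over_65 -> sore_throat]. New: cond_4, order_xray, discharge_ok, sore_throat.
Round 3: (9) [discharge_ok -> exposure_confirmed]; (14) [order_xray AND discharge_ok -> rapid_test_pos]. New: exposure_confirmed, rapid_test_pos.
Round 4: (11) [chest_pain AND exposure_confirmed -> cond_1]. New: cond_1.
Closure: {age_over_65, chest_pain, cond_1, cond_4, cough, culture_positive, discharge_ok, exposure_confirmed, fever_present, followup_48h, high_risk, immunocompromised, isolate, notify_public_health, o2_sat_low, observe_4h, order_pcr, order_xray, rapid_test_pos, rash, sore_throat, start_antiviral} — 22 facts.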